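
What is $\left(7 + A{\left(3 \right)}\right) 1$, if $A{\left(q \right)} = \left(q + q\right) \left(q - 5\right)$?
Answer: $-5$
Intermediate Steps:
$A{\left(q \right)} = 2 q \left(-5 + q\right)$
$\left(7 + A{\left(3 \right)}\right) 1 = \left(7 + 2 \cdot 3 \left(-5 + 3\right)\right) 1 = \left(7 + 2 \cdot 3 \left(-2\right)\right) 1 = \left(7 - 12\right) 1 = \left(-5\right) 1 = -5$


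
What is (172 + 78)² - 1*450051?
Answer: -387551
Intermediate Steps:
(172 + 78)² - 1*450051 = 250² - 450051 = 62500 - 450051 = -387551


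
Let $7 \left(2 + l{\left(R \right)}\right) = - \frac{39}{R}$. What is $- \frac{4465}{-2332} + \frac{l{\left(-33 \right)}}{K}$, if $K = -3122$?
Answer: $\frac{48804001}{25481764} \approx 1.9153$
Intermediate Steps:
$l{\left(R \right)} = -2 - \frac{39}{7 R}$ ($l{\left(R \right)} = -2 + \frac{\left(-39\right) \frac{1}{R}}{7} = -2 - \frac{39}{7 R}$)
$- \frac{4465}{-2332} + \frac{l{\left(-33 \right)}}{K} = - \frac{4465}{-2332} + \frac{-2 - \frac{39}{7 \left(-33\right)}}{-3122} = \left(-4465\right) \left(- \frac{1}{2332}\right) + \left(-2 - - \frac{13}{77}\right) \left(- \frac{1}{3122}\right) = \frac{4465}{2332} + \left(-2 + \frac{13}{77}\right) \left(- \frac{1}{3122}\right) = \frac{4465}{2332} - - \frac{141}{240394} = \frac{4465}{2332} + \frac{141}{240394} = \frac{48804001}{25481764}$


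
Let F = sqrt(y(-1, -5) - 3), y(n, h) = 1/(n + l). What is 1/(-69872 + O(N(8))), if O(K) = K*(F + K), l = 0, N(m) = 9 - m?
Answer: -69871/4881956645 - 2*I/4881956645 ≈ -1.4312e-5 - 4.0967e-10*I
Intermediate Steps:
y(n, h) = 1/n (y(n, h) = 1/(n + 0) = 1/n)
F = 2*I (F = sqrt(1/(-1) - 3) = sqrt(-1 - 3) = sqrt(-4) = 2*I ≈ 2.0*I)
O(K) = K*(K + 2*I) (O(K) = K*(2*I + K) = K*(K + 2*I))
1/(-69872 + O(N(8))) = 1/(-69872 + (9 - 1*8)*((9 - 1*8) + 2*I)) = 1/(-69872 + (9 - 8)*((9 - 8) + 2*I)) = 1/(-69872 + 1*(1 + 2*I)) = 1/(-69872 + (1 + 2*I)) = 1/(-69871 + 2*I) = (-69871 - 2*I)/4881956645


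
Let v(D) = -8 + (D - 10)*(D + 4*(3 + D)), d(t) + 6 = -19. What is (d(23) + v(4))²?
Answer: 50625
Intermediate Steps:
d(t) = -25 (d(t) = -6 - 19 = -25)
v(D) = -8 + (-10 + D)*(12 + 5*D) (v(D) = -8 + (-10 + D)*(D + (12 + 4*D)) = -8 + (-10 + D)*(12 + 5*D))
(d(23) + v(4))² = (-25 + (-128 - 38*4 + 5*4²))² = (-25 + (-128 - 152 + 5*16))² = (-25 + (-128 - 152 + 80))² = (-25 - 200)² = (-225)² = 50625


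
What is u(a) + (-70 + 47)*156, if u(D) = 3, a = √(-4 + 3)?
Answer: -3585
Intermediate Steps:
a = I (a = √(-1) = I ≈ 1.0*I)
u(a) + (-70 + 47)*156 = 3 + (-70 + 47)*156 = 3 - 23*156 = 3 - 3588 = -3585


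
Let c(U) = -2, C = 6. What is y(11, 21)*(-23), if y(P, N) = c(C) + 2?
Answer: 0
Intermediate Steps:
y(P, N) = 0 (y(P, N) = -2 + 2 = 0)
y(11, 21)*(-23) = 0*(-23) = 0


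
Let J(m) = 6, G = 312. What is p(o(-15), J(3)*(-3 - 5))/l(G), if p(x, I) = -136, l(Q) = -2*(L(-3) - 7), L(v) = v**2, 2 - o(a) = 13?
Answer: 34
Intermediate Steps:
o(a) = -11 (o(a) = 2 - 1*13 = 2 - 13 = -11)
l(Q) = -4 (l(Q) = -2*((-3)**2 - 7) = -2*(9 - 7) = -2*2 = -4)
p(o(-15), J(3)*(-3 - 5))/l(G) = -136/(-4) = -136*(-1/4) = 34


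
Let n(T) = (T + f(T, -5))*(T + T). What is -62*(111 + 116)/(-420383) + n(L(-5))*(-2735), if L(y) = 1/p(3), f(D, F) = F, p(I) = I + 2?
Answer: 11037646418/2101915 ≈ 5251.2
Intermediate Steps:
p(I) = 2 + I
L(y) = ⅕ (L(y) = 1/(2 + 3) = 1/5 = ⅕)
n(T) = 2*T*(-5 + T) (n(T) = (T - 5)*(T + T) = (-5 + T)*(2*T) = 2*T*(-5 + T))
-62*(111 + 116)/(-420383) + n(L(-5))*(-2735) = -62*(111 + 116)/(-420383) + (2*(⅕)*(-5 + ⅕))*(-2735) = -62*227*(-1/420383) + (2*(⅕)*(-24/5))*(-2735) = -14074*(-1/420383) - 48/25*(-2735) = 14074/420383 + 26256/5 = 11037646418/2101915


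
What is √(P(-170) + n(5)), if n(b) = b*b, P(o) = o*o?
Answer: 5*√1157 ≈ 170.07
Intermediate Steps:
P(o) = o²
n(b) = b²
√(P(-170) + n(5)) = √((-170)² + 5²) = √(28900 + 25) = √28925 = 5*√1157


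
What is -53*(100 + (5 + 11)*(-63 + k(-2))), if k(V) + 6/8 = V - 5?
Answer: 54696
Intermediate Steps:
k(V) = -23/4 + V (k(V) = -3/4 + (V - 5) = -3/4 + (-5 + V) = -23/4 + V)
-53*(100 + (5 + 11)*(-63 + k(-2))) = -53*(100 + (5 + 11)*(-63 + (-23/4 - 2))) = -53*(100 + 16*(-63 - 31/4)) = -53*(100 + 16*(-283/4)) = -53*(100 - 1132) = -53*(-1032) = 54696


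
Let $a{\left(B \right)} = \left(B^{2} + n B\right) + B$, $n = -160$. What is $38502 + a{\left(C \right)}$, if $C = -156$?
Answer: $87642$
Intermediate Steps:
$a{\left(B \right)} = B^{2} - 159 B$ ($a{\left(B \right)} = \left(B^{2} - 160 B\right) + B = B^{2} - 159 B$)
$38502 + a{\left(C \right)} = 38502 - 156 \left(-159 - 156\right) = 38502 - -49140 = 38502 + 49140 = 87642$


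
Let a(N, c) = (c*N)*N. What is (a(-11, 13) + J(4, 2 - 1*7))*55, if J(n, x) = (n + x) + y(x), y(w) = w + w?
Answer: 85910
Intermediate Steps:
a(N, c) = c*N**2 (a(N, c) = (N*c)*N = c*N**2)
y(w) = 2*w
J(n, x) = n + 3*x (J(n, x) = (n + x) + 2*x = n + 3*x)
(a(-11, 13) + J(4, 2 - 1*7))*55 = (13*(-11)**2 + (4 + 3*(2 - 1*7)))*55 = (13*121 + (4 + 3*(2 - 7)))*55 = (1573 + (4 + 3*(-5)))*55 = (1573 + (4 - 15))*55 = (1573 - 11)*55 = 1562*55 = 85910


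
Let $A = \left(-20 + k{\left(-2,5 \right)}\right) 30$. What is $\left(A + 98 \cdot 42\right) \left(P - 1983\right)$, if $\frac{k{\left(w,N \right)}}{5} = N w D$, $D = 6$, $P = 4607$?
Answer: $-14390016$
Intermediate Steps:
$k{\left(w,N \right)} = 30 N w$ ($k{\left(w,N \right)} = 5 N w 6 = 5 \cdot 6 N w = 30 N w$)
$A = -9600$ ($A = \left(-20 + 30 \cdot 5 \left(-2\right)\right) 30 = \left(-20 - 300\right) 30 = \left(-320\right) 30 = -9600$)
$\left(A + 98 \cdot 42\right) \left(P - 1983\right) = \left(-9600 + 98 \cdot 42\right) \left(4607 - 1983\right) = \left(-9600 + 4116\right) 2624 = \left(-5484\right) 2624 = -14390016$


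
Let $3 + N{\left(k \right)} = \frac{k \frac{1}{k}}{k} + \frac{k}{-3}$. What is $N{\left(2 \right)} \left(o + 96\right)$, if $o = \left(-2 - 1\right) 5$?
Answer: $- \frac{513}{2} \approx -256.5$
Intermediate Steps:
$N{\left(k \right)} = -3 + \frac{1}{k} - \frac{k}{3}$ ($N{\left(k \right)} = -3 + \left(\frac{k \frac{1}{k}}{k} + \frac{k}{-3}\right) = -3 + \left(1 \frac{1}{k} + k \left(- \frac{1}{3}\right)\right) = -3 - \left(- \frac{1}{k} + \frac{k}{3}\right) = -3 + \frac{1}{k} - \frac{k}{3}$)
$o = -15$ ($o = \left(-3\right) 5 = -15$)
$N{\left(2 \right)} \left(o + 96\right) = \left(-3 + \frac{1}{2} - \frac{2}{3}\right) \left(-15 + 96\right) = \left(-3 + \frac{1}{2} - \frac{2}{3}\right) 81 = \left(- \frac{19}{6}\right) 81 = - \frac{513}{2}$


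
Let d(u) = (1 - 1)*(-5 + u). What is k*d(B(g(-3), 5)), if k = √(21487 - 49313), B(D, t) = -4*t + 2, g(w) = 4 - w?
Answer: 0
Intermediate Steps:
B(D, t) = 2 - 4*t
d(u) = 0 (d(u) = 0*(-5 + u) = 0)
k = I*√27826 (k = √(-27826) = I*√27826 ≈ 166.81*I)
k*d(B(g(-3), 5)) = (I*√27826)*0 = 0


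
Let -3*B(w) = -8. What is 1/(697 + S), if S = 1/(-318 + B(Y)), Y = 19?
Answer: 946/659359 ≈ 0.0014347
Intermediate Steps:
B(w) = 8/3 (B(w) = -⅓*(-8) = 8/3)
S = -3/946 (S = 1/(-318 + 8/3) = 1/(-946/3) = -3/946 ≈ -0.0031712)
1/(697 + S) = 1/(697 - 3/946) = 1/(659359/946) = 946/659359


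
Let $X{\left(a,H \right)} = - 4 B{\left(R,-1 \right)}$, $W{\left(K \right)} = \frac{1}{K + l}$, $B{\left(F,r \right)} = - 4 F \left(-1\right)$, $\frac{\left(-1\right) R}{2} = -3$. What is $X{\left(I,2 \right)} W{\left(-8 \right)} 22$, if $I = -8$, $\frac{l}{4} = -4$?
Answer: $88$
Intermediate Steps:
$R = 6$ ($R = \left(-2\right) \left(-3\right) = 6$)
$l = -16$ ($l = 4 \left(-4\right) = -16$)
$B{\left(F,r \right)} = 4 F$
$W{\left(K \right)} = \frac{1}{-16 + K}$ ($W{\left(K \right)} = \frac{1}{K - 16} = \frac{1}{-16 + K}$)
$X{\left(a,H \right)} = -96$ ($X{\left(a,H \right)} = - 4 \cdot 4 \cdot 6 = \left(-4\right) 24 = -96$)
$X{\left(I,2 \right)} W{\left(-8 \right)} 22 = - \frac{96}{-16 - 8} \cdot 22 = - \frac{96}{-24} \cdot 22 = \left(-96\right) \left(- \frac{1}{24}\right) 22 = 4 \cdot 22 = 88$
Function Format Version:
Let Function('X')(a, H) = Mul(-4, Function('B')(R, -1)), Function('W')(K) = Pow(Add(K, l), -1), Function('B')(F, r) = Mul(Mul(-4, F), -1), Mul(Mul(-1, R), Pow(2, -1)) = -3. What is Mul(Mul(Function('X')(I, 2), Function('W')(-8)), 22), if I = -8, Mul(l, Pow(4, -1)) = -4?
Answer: 88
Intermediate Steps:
R = 6 (R = Mul(-2, -3) = 6)
l = -16 (l = Mul(4, -4) = -16)
Function('B')(F, r) = Mul(4, F)
Function('W')(K) = Pow(Add(-16, K), -1) (Function('W')(K) = Pow(Add(K, -16), -1) = Pow(Add(-16, K), -1))
Function('X')(a, H) = -96 (Function('X')(a, H) = Mul(-4, Mul(4, 6)) = Mul(-4, 24) = -96)
Mul(Mul(Function('X')(I, 2), Function('W')(-8)), 22) = Mul(Mul(-96, Pow(Add(-16, -8), -1)), 22) = Mul(Mul(-96, Pow(-24, -1)), 22) = Mul(Mul(-96, Rational(-1, 24)), 22) = Mul(4, 22) = 88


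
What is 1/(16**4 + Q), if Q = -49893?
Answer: 1/15643 ≈ 6.3926e-5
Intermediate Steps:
1/(16**4 + Q) = 1/(16**4 - 49893) = 1/(65536 - 49893) = 1/15643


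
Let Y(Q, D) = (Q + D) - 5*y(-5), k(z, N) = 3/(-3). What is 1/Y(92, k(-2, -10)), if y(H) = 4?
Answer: 1/71 ≈ 0.014085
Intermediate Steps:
k(z, N) = -1 (k(z, N) = 3*(-⅓) = -1)
Y(Q, D) = -20 + D + Q (Y(Q, D) = (Q + D) - 5*4 = (D + Q) - 20 = -20 + D + Q)
1/Y(92, k(-2, -10)) = 1/(-20 - 1 + 92) = 1/71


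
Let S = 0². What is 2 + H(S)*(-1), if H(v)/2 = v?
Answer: 2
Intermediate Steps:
S = 0
H(v) = 2*v
2 + H(S)*(-1) = 2 + (2*0)*(-1) = 2 + 0*(-1) = 2 + 0 = 2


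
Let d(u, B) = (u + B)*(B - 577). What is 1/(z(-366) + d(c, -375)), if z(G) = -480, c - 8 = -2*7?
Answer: 1/362232 ≈ 2.7607e-6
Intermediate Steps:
c = -6 (c = 8 - 2*7 = 8 - 14 = -6)
d(u, B) = (-577 + B)*(B + u) (d(u, B) = (B + u)*(-577 + B) = (-577 + B)*(B + u))
1/(z(-366) + d(c, -375)) = 1/(-480 + ((-375)² - 577*(-375) - 577*(-6) - 375*(-6))) = 1/(-480 + (140625 + 216375 + 3462 + 2250)) = 1/(-480 + 362712) = 1/362232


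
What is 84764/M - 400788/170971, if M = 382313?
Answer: -138734276800/65364435923 ≈ -2.1225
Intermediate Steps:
84764/M - 400788/170971 = 84764/382313 - 400788/170971 = -138734276800/65364435923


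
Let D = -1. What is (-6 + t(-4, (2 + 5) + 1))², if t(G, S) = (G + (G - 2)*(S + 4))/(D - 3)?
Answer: 169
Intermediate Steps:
t(G, S) = -G/4 - (-2 + G)*(4 + S)/4 (t(G, S) = (G + (G - 2)*(S + 4))/(-1 - 3) = (G + (-2 + G)*(4 + S))/(-4) = (G + (-2 + G)*(4 + S))*(-¼) = -G/4 - (-2 + G)*(4 + S)/4)
(-6 + t(-4, (2 + 5) + 1))² = (-6 + (2 + ((2 + 5) + 1)/2 - 5/4*(-4) - ¼*(-4)*((2 + 5) + 1)))² = (-6 + (2 + (7 + 1)/2 + 5 - ¼*(-4)*(7 + 1)))² = (-6 + (2 + (½)*8 + 5 - ¼*(-4)*8))² = (-6 + (2 + 4 + 5 + 8))² = (-6 + 19)² = 13² = 169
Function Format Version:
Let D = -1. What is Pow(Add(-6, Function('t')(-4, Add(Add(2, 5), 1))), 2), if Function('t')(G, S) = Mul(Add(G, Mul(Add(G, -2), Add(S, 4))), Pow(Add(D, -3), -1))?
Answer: 169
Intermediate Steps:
Function('t')(G, S) = Add(Mul(Rational(-1, 4), G), Mul(Rational(-1, 4), Add(-2, G), Add(4, S))) (Function('t')(G, S) = Mul(Add(G, Mul(Add(G, -2), Add(S, 4))), Pow(Add(-1, -3), -1)) = Mul(Add(G, Mul(Add(-2, G), Add(4, S))), Pow(-4, -1)) = Mul(Add(G, Mul(Add(-2, G), Add(4, S))), Rational(-1, 4)) = Add(Mul(Rational(-1, 4), G), Mul(Rational(-1, 4), Add(-2, G), Add(4, S))))
Pow(Add(-6, Function('t')(-4, Add(Add(2, 5), 1))), 2) = Pow(Add(-6, Add(2, Mul(Rational(1, 2), Add(Add(2, 5), 1)), Mul(Rational(-5, 4), -4), Mul(Rational(-1, 4), -4, Add(Add(2, 5), 1)))), 2) = Pow(Add(-6, Add(2, Mul(Rational(1, 2), Add(7, 1)), 5, Mul(Rational(-1, 4), -4, Add(7, 1)))), 2) = Pow(Add(-6, Add(2, Mul(Rational(1, 2), 8), 5, Mul(Rational(-1, 4), -4, 8))), 2) = Pow(Add(-6, Add(2, 4, 5, 8)), 2) = Pow(Add(-6, 19), 2) = Pow(13, 2) = 169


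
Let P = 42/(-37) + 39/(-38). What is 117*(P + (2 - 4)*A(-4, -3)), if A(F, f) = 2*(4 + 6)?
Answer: -6935643/1406 ≈ -4932.9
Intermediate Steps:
A(F, f) = 20 (A(F, f) = 2*10 = 20)
P = -3039/1406 (P = 42*(-1/37) + 39*(-1/38) = -42/37 - 39/38 = -3039/1406 ≈ -2.1614)
117*(P + (2 - 4)*A(-4, -3)) = 117*(-3039/1406 + (2 - 4)*20) = 117*(-3039/1406 - 2*20) = 117*(-3039/1406 - 40) = 117*(-59279/1406) = -6935643/1406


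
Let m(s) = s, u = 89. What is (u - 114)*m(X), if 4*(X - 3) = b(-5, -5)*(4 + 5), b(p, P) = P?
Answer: 825/4 ≈ 206.25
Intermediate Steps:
X = -33/4 (X = 3 + (-5*(4 + 5))/4 = 3 + (-5*9)/4 = 3 + (¼)*(-45) = 3 - 45/4 = -33/4 ≈ -8.2500)
(u - 114)*m(X) = (89 - 114)*(-33/4) = -25*(-33/4) = 825/4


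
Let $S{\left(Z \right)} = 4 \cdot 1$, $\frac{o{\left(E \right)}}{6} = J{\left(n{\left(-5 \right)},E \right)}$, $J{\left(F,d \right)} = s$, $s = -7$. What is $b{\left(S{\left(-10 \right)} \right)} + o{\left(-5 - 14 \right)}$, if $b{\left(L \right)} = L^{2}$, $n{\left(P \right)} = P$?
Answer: $-26$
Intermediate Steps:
$J{\left(F,d \right)} = -7$
$o{\left(E \right)} = -42$ ($o{\left(E \right)} = 6 \left(-7\right) = -42$)
$S{\left(Z \right)} = 4$
$b{\left(S{\left(-10 \right)} \right)} + o{\left(-5 - 14 \right)} = 4^{2} - 42 = 16 - 42 = -26$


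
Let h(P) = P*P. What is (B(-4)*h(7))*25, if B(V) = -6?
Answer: -7350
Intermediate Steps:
h(P) = P²
(B(-4)*h(7))*25 = -6*7²*25 = -6*49*25 = -294*25 = -7350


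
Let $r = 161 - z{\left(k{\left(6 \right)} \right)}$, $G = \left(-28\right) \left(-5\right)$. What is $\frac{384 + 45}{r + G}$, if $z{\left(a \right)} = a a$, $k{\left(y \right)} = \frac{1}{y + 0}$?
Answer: $\frac{1404}{985} \approx 1.4254$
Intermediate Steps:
$k{\left(y \right)} = \frac{1}{y}$
$z{\left(a \right)} = a^{2}$
$G = 140$
$r = \frac{5795}{36}$ ($r = 161 - \left(\frac{1}{6}\right)^{2} = 161 - \frac{1}{36} = \frac{5795}{36} \approx 160.97$)
$\frac{384 + 45}{r + G} = \frac{384 + 45}{\frac{5795}{36} + 140} = \frac{429}{\frac{10835}{36}} = 429 \cdot \frac{36}{10835} = \frac{1404}{985}$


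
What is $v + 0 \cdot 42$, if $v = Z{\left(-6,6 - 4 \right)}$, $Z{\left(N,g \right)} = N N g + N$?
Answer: $66$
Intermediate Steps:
$Z{\left(N,g \right)} = N + g N^{2}$ ($Z{\left(N,g \right)} = N^{2} g + N = g N^{2} + N = N + g N^{2}$)
$v = 66$ ($v = - 6 \left(1 - 6 \left(6 - 4\right)\right) = - 6 \left(1 - 12\right) = \left(-6\right) \left(-11\right) = 66$)
$v + 0 \cdot 42 = 66 + 0 \cdot 42 = 66 + 0 = 66$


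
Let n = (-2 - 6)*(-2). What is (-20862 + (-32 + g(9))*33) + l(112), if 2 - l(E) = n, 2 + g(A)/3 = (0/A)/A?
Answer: -22130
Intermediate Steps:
g(A) = -6 (g(A) = -6 + 3*((0/A)/A) = -6 + 3*(0/A) = -6 + 3*0 = -6 + 0 = -6)
n = 16 (n = -8*(-2) = 16)
l(E) = -14 (l(E) = 2 - 1*16 = 2 - 16 = -14)
(-20862 + (-32 + g(9))*33) + l(112) = (-20862 + (-32 - 6)*33) - 14 = (-20862 - 38*33) - 14 = (-20862 - 1254) - 14 = -22116 - 14 = -22130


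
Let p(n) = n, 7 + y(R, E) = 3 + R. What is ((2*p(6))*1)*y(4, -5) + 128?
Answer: 128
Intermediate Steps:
y(R, E) = -4 + R (y(R, E) = -7 + (3 + R) = -4 + R)
((2*p(6))*1)*y(4, -5) + 128 = ((2*6)*1)*(-4 + 4) + 128 = (12*1)*0 + 128 = 12*0 + 128 = 0 + 128 = 128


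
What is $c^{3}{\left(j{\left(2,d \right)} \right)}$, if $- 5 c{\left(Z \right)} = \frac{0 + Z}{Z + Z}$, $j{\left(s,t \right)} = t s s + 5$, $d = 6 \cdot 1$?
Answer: $- \frac{1}{1000} \approx -0.001$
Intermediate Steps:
$d = 6$
$j{\left(s,t \right)} = 5 + t s^{2}$ ($j{\left(s,t \right)} = s t s + 5 = t s^{2} + 5 = 5 + t s^{2}$)
$c{\left(Z \right)} = - \frac{1}{10}$ ($c{\left(Z \right)} = - \frac{\left(0 + Z\right) \frac{1}{Z + Z}}{5} = - \frac{Z \frac{1}{2 Z}}{5} = \left(- \frac{1}{5}\right) \frac{1}{2} = - \frac{1}{10}$)
$c^{3}{\left(j{\left(2,d \right)} \right)} = \left(- \frac{1}{10}\right)^{3} = - \frac{1}{1000}$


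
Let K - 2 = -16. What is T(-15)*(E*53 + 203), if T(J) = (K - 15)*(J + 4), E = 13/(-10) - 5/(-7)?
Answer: 3839803/70 ≈ 54854.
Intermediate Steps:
K = -14 (K = 2 - 16 = -14)
E = -41/70 (E = 13*(-⅒) - 5*(-⅐) = -13/10 + 5/7 = -41/70 ≈ -0.58571)
T(J) = -116 - 29*J (T(J) = (-14 - 15)*(J + 4) = -29*(4 + J) = -116 - 29*J)
T(-15)*(E*53 + 203) = (-116 - 29*(-15))*(-41/70*53 + 203) = (-116 + 435)*(-2173/70 + 203) = 319*(12037/70) = 3839803/70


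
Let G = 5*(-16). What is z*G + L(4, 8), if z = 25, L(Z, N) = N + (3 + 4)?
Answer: -1985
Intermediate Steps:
L(Z, N) = 7 + N (L(Z, N) = N + 7 = 7 + N)
G = -80
z*G + L(4, 8) = 25*(-80) + (7 + 8) = -2000 + 15 = -1985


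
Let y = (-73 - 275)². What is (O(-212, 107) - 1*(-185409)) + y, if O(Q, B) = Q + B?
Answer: 306408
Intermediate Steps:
y = 121104 (y = (-348)² = 121104)
O(Q, B) = B + Q
(O(-212, 107) - 1*(-185409)) + y = ((107 - 212) - 1*(-185409)) + 121104 = (-105 + 185409) + 121104 = 185304 + 121104 = 306408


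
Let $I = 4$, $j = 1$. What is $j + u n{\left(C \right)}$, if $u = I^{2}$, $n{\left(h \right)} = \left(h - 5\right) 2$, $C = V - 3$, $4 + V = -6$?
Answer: $-575$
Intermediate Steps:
$V = -10$ ($V = -4 - 6 = -10$)
$C = -13$ ($C = -10 - 3 = -13$)
$n{\left(h \right)} = -10 + 2 h$ ($n{\left(h \right)} = \left(-5 + h\right) 2 = -10 + 2 h$)
$u = 16$ ($u = 4^{2} = 16$)
$j + u n{\left(C \right)} = 1 + 16 \left(-10 + 2 \left(-13\right)\right) = 1 + 16 \left(-10 - 26\right) = 1 + 16 \left(-36\right) = 1 - 576 = -575$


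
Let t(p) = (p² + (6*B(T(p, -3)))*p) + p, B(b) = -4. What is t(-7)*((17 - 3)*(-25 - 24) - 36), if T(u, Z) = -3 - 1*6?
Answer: -151620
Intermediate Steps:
T(u, Z) = -9 (T(u, Z) = -3 - 6 = -9)
t(p) = p² - 23*p (t(p) = (p² + (6*(-4))*p) + p = (p² - 24*p) + p = p² - 23*p)
t(-7)*((17 - 3)*(-25 - 24) - 36) = (-7*(-23 - 7))*((17 - 3)*(-25 - 24) - 36) = (-7*(-30))*(14*(-49) - 36) = 210*(-686 - 36) = 210*(-722) = -151620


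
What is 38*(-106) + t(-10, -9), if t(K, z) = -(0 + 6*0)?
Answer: -4028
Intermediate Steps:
t(K, z) = 0 (t(K, z) = -(0 + 0) = -1*0 = 0)
38*(-106) + t(-10, -9) = 38*(-106) + 0 = -4028 + 0 = -4028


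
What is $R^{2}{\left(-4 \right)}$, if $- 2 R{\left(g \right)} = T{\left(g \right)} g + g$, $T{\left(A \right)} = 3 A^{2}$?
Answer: $9604$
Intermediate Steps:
$R{\left(g \right)} = - \frac{3 g^{3}}{2} - \frac{g}{2}$ ($R{\left(g \right)} = - \frac{3 g^{2} g + g}{2} = - \frac{3 g^{3} + g}{2} = - \frac{g + 3 g^{3}}{2} = - \frac{3 g^{3}}{2} - \frac{g}{2}$)
$R^{2}{\left(-4 \right)} = \left(\left(- \frac{1}{2}\right) \left(-4\right) \left(1 + 3 \left(-4\right)^{2}\right)\right)^{2} = \left(\left(- \frac{1}{2}\right) \left(-4\right) \left(1 + 3 \cdot 16\right)\right)^{2} = \left(\left(- \frac{1}{2}\right) \left(-4\right) \left(1 + 48\right)\right)^{2} = \left(\left(- \frac{1}{2}\right) \left(-4\right) 49\right)^{2} = 98^{2} = 9604$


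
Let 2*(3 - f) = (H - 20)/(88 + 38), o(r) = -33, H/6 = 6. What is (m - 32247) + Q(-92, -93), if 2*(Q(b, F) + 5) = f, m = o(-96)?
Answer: -4067725/126 ≈ -32284.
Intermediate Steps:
H = 36 (H = 6*6 = 36)
m = -33
f = 185/63 (f = 3 - (36 - 20)/(2*(88 + 38)) = 3 - 8/126 = 3 - ½*8/63 = 3 - 4/63 = 185/63 ≈ 2.9365)
Q(b, F) = -445/126 (Q(b, F) = -5 + (½)*(185/63) = -5 + 185/126 = -445/126)
(m - 32247) + Q(-92, -93) = (-33 - 32247) - 445/126 = -32280 - 445/126 = -4067725/126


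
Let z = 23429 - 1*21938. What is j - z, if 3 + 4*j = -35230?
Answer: -41197/4 ≈ -10299.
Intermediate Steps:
j = -35233/4 (j = -¾ + (¼)*(-35230) = -¾ - 17615/2 = -35233/4 ≈ -8808.3)
z = 1491 (z = 23429 - 21938 = 1491)
j - z = -35233/4 - 1*1491 = -35233/4 - 1491 = -41197/4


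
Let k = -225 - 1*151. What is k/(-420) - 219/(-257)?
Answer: 47153/26985 ≈ 1.7474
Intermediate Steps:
k = -376 (k = -225 - 151 = -376)
k/(-420) - 219/(-257) = -376/(-420) - 219/(-257) = -376*(-1/420) - 219*(-1/257) = 94/105 + 219/257 = 47153/26985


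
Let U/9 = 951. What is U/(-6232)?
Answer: -8559/6232 ≈ -1.3734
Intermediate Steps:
U = 8559 (U = 9*951 = 8559)
U/(-6232) = 8559/(-6232) = 8559*(-1/6232) = -8559/6232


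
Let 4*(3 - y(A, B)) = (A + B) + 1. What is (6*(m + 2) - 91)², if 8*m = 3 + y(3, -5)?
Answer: 1413721/256 ≈ 5522.3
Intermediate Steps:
y(A, B) = 11/4 - A/4 - B/4 (y(A, B) = 3 - ((A + B) + 1)/4 = 3 - (1 + A + B)/4 = 3 + (-¼ - A/4 - B/4) = 11/4 - A/4 - B/4)
m = 25/32 (m = (3 + (11/4 - ¼*3 - ¼*(-5)))/8 = (3 + (11/4 - ¾ + 5/4))/8 = (3 + 13/4)/8 = (⅛)*(25/4) = 25/32 ≈ 0.78125)
(6*(m + 2) - 91)² = (6*(25/32 + 2) - 91)² = (6*(89/32) - 91)² = (267/16 - 91)² = (-1189/16)² = 1413721/256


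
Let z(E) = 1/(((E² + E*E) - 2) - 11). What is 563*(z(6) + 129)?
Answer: 4285556/59 ≈ 72637.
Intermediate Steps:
z(E) = 1/(-13 + 2*E²) (z(E) = 1/(((E² + E²) - 2) - 11) = 1/((2*E² - 2) - 11) = 1/((-2 + 2*E²) - 11) = 1/(-13 + 2*E²))
563*(z(6) + 129) = 563*(1/(-13 + 2*6²) + 129) = 563*(1/(-13 + 2*36) + 129) = 563*(1/(-13 + 72) + 129) = 563*(1/59 + 129) = 563*(7612/59) = 4285556/59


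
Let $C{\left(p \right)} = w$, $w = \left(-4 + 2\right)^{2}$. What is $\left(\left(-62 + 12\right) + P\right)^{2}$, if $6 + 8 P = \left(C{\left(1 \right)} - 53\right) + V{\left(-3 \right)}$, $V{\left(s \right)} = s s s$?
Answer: $\frac{58081}{16} \approx 3630.1$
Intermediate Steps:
$w = 4$ ($w = \left(-2\right)^{2} = 4$)
$C{\left(p \right)} = 4$
$V{\left(s \right)} = s^{3}$ ($V{\left(s \right)} = s^{2} s = s^{3}$)
$P = - \frac{41}{4}$ ($P = - \frac{3}{4} + \frac{\left(4 - 53\right) + \left(-3\right)^{3}}{8} = - \frac{3}{4} + \frac{-49 - 27}{8} = - \frac{3}{4} + \frac{1}{8} \left(-76\right) = - \frac{3}{4} - \frac{19}{2} = - \frac{41}{4} \approx -10.25$)
$\left(\left(-62 + 12\right) + P\right)^{2} = \left(\left(-62 + 12\right) - \frac{41}{4}\right)^{2} = \left(-50 - \frac{41}{4}\right)^{2} = \left(- \frac{241}{4}\right)^{2} = \frac{58081}{16}$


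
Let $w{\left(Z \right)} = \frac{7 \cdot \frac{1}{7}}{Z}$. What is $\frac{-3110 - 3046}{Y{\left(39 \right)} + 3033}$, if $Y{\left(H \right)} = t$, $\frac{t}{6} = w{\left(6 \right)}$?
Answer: $- \frac{3078}{1517} \approx -2.029$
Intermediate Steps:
$w{\left(Z \right)} = \frac{1}{Z}$ ($w{\left(Z \right)} = \frac{7 \cdot \frac{1}{7}}{Z} = 1 \frac{1}{Z} = \frac{1}{Z}$)
$t = 1$ ($t = \frac{6}{6} = 6 \cdot \frac{1}{6} = 1$)
$Y{\left(H \right)} = 1$
$\frac{-3110 - 3046}{Y{\left(39 \right)} + 3033} = \frac{-3110 - 3046}{1 + 3033} = - \frac{6156}{3034} = \left(-6156\right) \frac{1}{3034} = - \frac{3078}{1517}$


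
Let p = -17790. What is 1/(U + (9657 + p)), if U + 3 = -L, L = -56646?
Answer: 1/48510 ≈ 2.0614e-5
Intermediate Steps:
U = 56643 (U = -3 - 1*(-56646) = -3 + 56646 = 56643)
1/(U + (9657 + p)) = 1/(56643 + (9657 - 17790)) = 1/(56643 - 8133) = 1/48510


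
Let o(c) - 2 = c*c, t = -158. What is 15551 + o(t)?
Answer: 40517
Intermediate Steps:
o(c) = 2 + c**2 (o(c) = 2 + c*c = 2 + c**2)
15551 + o(t) = 15551 + (2 + (-158)**2) = 15551 + (2 + 24964) = 15551 + 24966 = 40517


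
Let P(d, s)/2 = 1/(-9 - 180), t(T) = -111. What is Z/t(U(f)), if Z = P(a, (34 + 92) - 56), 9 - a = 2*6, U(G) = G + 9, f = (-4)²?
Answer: 2/20979 ≈ 9.5333e-5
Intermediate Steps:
f = 16
U(G) = 9 + G
a = -3 (a = 9 - 2*6 = 9 - 1*12 = 9 - 12 = -3)
P(d, s) = -2/189 (P(d, s) = 2/(-9 - 180) = 2/(-189) = 2*(-1/189) = -2/189)
Z = -2/189 ≈ -0.010582
Z/t(U(f)) = -2/189/(-111) = -2/189*(-1/111) = 2/20979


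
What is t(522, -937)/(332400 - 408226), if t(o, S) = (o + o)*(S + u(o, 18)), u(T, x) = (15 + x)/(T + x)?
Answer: 4890821/379130 ≈ 12.900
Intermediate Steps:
u(T, x) = (15 + x)/(T + x)
t(o, S) = 2*o*(S + 33/(18 + o)) (t(o, S) = (o + o)*(S + (15 + 18)/(o + 18)) = (2*o)*(S + 33/(18 + o)) = 2*o*(S + 33/(18 + o)))
t(522, -937)/(332400 - 408226) = (2*522*(33 - 937*(18 + 522))/(18 + 522))/(332400 - 408226) = (2*522*(33 - 937*540)/540)/(-75826) = (2*522*(1/540)*(33 - 505980))*(-1/75826) = (2*522*(1/540)*(-505947))*(-1/75826) = -4890821/5*(-1/75826) = 4890821/379130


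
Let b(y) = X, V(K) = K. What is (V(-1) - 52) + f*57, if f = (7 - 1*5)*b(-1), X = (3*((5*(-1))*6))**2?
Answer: 923347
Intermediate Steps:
X = 8100 (X = (3*(-5*6))**2 = (3*(-30))**2 = (-90)**2 = 8100)
b(y) = 8100
f = 16200 (f = (7 - 1*5)*8100 = (7 - 5)*8100 = 2*8100 = 16200)
(V(-1) - 52) + f*57 = (-1 - 52) + 16200*57 = -53 + 923400 = 923347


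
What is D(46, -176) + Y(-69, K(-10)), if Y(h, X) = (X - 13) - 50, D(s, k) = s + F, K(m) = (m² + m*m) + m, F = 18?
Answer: 191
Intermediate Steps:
K(m) = m + 2*m² (K(m) = (m² + m²) + m = 2*m² + m = m + 2*m²)
D(s, k) = 18 + s (D(s, k) = s + 18 = 18 + s)
Y(h, X) = -63 + X (Y(h, X) = (-13 + X) - 50 = -63 + X)
D(46, -176) + Y(-69, K(-10)) = (18 + 46) + (-63 - 10*(1 + 2*(-10))) = 64 + (-63 - 10*(1 - 20)) = 64 + (-63 - 10*(-19)) = 64 + (-63 + 190) = 64 + 127 = 191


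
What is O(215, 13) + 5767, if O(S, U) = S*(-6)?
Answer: 4477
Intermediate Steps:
O(S, U) = -6*S
O(215, 13) + 5767 = -6*215 + 5767 = -1290 + 5767 = 4477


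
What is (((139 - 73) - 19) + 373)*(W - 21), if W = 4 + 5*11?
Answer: 15960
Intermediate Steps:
W = 59 (W = 4 + 55 = 59)
(((139 - 73) - 19) + 373)*(W - 21) = (((139 - 73) - 19) + 373)*(59 - 21) = ((66 - 19) + 373)*38 = (47 + 373)*38 = 420*38 = 15960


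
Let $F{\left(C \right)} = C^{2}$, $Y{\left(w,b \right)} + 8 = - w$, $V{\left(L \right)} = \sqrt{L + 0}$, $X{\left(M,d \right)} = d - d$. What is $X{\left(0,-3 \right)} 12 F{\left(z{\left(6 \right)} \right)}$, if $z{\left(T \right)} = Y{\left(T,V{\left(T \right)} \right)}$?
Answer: $0$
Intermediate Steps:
$X{\left(M,d \right)} = 0$
$V{\left(L \right)} = \sqrt{L}$
$Y{\left(w,b \right)} = -8 - w$
$z{\left(T \right)} = -8 - T$
$X{\left(0,-3 \right)} 12 F{\left(z{\left(6 \right)} \right)} = 0 \cdot 12 \left(-8 - 6\right)^{2} = 0 \left(-8 - 6\right)^{2} = 0 \left(-14\right)^{2} = 0 \cdot 196 = 0$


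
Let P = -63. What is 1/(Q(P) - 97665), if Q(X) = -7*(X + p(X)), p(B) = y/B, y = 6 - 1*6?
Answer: -1/97224 ≈ -1.0286e-5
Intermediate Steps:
y = 0 (y = 6 - 6 = 0)
p(B) = 0 (p(B) = 0/B = 0)
Q(X) = -7*X (Q(X) = -7*(X + 0) = -7*X)
1/(Q(P) - 97665) = 1/(-7*(-63) - 97665) = 1/(441 - 97665) = 1/(-97224) = -1/97224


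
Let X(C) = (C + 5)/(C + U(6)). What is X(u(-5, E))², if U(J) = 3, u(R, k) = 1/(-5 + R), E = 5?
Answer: 2401/841 ≈ 2.8549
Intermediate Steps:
X(C) = (5 + C)/(3 + C) (X(C) = (C + 5)/(C + 3) = (5 + C)/(3 + C))
X(u(-5, E))² = ((5 + 1/(-5 - 5))/(3 + 1/(-5 - 5)))² = ((5 + 1/(-10))/(3 + 1/(-10)))² = ((5 - ⅒)/(3 - ⅒))² = ((49/10)/(29/10))² = ((10/29)*(49/10))² = (49/29)² = 2401/841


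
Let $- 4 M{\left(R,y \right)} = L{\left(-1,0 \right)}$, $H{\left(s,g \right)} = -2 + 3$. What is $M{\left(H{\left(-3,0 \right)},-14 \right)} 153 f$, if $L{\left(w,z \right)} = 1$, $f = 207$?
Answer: $- \frac{31671}{4} \approx -7917.8$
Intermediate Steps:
$H{\left(s,g \right)} = 1$
$M{\left(R,y \right)} = - \frac{1}{4}$ ($M{\left(R,y \right)} = \left(- \frac{1}{4}\right) 1 = - \frac{1}{4}$)
$M{\left(H{\left(-3,0 \right)},-14 \right)} 153 f = \left(- \frac{1}{4}\right) 153 \cdot 207 = \left(- \frac{153}{4}\right) 207 = - \frac{31671}{4}$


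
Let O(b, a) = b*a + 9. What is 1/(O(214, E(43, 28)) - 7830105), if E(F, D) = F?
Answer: -1/7820894 ≈ -1.2786e-7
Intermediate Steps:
O(b, a) = 9 + a*b (O(b, a) = a*b + 9 = 9 + a*b)
1/(O(214, E(43, 28)) - 7830105) = 1/((9 + 43*214) - 7830105) = 1/((9 + 9202) - 7830105) = 1/(9211 - 7830105) = 1/(-7820894) = -1/7820894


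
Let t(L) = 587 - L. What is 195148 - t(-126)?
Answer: 194435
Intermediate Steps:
195148 - t(-126) = 195148 - (587 - 1*(-126)) = 195148 - (587 + 126) = 195148 - 1*713 = 195148 - 713 = 194435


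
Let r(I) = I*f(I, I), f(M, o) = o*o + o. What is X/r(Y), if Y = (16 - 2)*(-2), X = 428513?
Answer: -428513/21168 ≈ -20.243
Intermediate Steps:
f(M, o) = o + o**2 (f(M, o) = o**2 + o = o + o**2)
Y = -28 (Y = 14*(-2) = -28)
r(I) = I**2*(1 + I) (r(I) = I*(I*(1 + I)) = I**2*(1 + I))
X/r(Y) = 428513/(((-28)**2*(1 - 28))) = 428513/((784*(-27))) = 428513/(-21168) = 428513*(-1/21168) = -428513/21168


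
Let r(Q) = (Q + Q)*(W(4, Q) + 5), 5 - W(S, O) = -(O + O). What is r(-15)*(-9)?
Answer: -5400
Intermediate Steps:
W(S, O) = 5 + 2*O (W(S, O) = 5 - (-1)*(O + O) = 5 - (-1)*2*O = 5 - (-2)*O = 5 + 2*O)
r(Q) = 2*Q*(10 + 2*Q) (r(Q) = (Q + Q)*((5 + 2*Q) + 5) = (2*Q)*(10 + 2*Q) = 2*Q*(10 + 2*Q))
r(-15)*(-9) = (4*(-15)*(5 - 15))*(-9) = (4*(-15)*(-10))*(-9) = 600*(-9) = -5400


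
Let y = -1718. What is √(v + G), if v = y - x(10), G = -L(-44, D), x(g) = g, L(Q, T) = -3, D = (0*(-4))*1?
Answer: 5*I*√69 ≈ 41.533*I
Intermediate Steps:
D = 0 (D = 0*1 = 0)
G = 3 (G = -1*(-3) = 3)
v = -1728 (v = -1718 - 1*10 = -1718 - 10 = -1728)
√(v + G) = √(-1728 + 3) = √(-1725) = 5*I*√69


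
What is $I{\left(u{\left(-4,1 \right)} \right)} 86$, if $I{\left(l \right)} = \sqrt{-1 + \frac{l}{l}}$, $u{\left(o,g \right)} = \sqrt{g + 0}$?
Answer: $0$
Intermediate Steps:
$u{\left(o,g \right)} = \sqrt{g}$
$I{\left(l \right)} = 0$ ($I{\left(l \right)} = \sqrt{-1 + 1} = \sqrt{0} = 0$)
$I{\left(u{\left(-4,1 \right)} \right)} 86 = 0 \cdot 86 = 0$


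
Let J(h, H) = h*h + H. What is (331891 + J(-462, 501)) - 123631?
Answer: 422205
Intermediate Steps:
J(h, H) = H + h² (J(h, H) = h² + H = H + h²)
(331891 + J(-462, 501)) - 123631 = (331891 + (501 + (-462)²)) - 123631 = (331891 + (501 + 213444)) - 123631 = (331891 + 213945) - 123631 = 545836 - 123631 = 422205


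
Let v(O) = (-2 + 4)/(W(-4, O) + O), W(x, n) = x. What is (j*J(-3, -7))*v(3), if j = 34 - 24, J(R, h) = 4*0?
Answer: 0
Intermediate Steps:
J(R, h) = 0
v(O) = 2/(-4 + O) (v(O) = (-2 + 4)/(-4 + O) = 2/(-4 + O))
j = 10
(j*J(-3, -7))*v(3) = (10*0)*(2/(-4 + 3)) = 0*(2/(-1)) = 0*(2*(-1)) = 0*(-2) = 0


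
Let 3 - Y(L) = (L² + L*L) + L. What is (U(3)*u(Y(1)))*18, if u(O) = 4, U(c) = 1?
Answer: 72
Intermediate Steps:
Y(L) = 3 - L - 2*L² (Y(L) = 3 - ((L² + L*L) + L) = 3 - ((L² + L²) + L) = 3 - (2*L² + L) = 3 - (L + 2*L²) = 3 + (-L - 2*L²) = 3 - L - 2*L²)
(U(3)*u(Y(1)))*18 = (1*4)*18 = 4*18 = 72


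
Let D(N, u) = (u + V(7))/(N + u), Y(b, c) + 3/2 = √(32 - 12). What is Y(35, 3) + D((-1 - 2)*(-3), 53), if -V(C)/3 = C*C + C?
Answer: -104/31 + 2*√5 ≈ 1.1173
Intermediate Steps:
Y(b, c) = -3/2 + 2*√5 (Y(b, c) = -3/2 + √(32 - 12) = -3/2 + √20 = -3/2 + 2*√5)
V(C) = -3*C - 3*C² (V(C) = -3*(C*C + C) = -3*(C² + C) = -3*(C + C²) = -3*C - 3*C²)
D(N, u) = (-168 + u)/(N + u) (D(N, u) = (u - 3*7*(1 + 7))/(N + u) = (u - 3*7*8)/(N + u) = (u - 168)/(N + u) = (-168 + u)/(N + u))
Y(35, 3) + D((-1 - 2)*(-3), 53) = (-3/2 + 2*√5) + (-168 + 53)/((-1 - 2)*(-3) + 53) = (-3/2 + 2*√5) - 115/(-3*(-3) + 53) = (-3/2 + 2*√5) - 115/(9 + 53) = (-3/2 + 2*√5) - 115/62 = -104/31 + 2*√5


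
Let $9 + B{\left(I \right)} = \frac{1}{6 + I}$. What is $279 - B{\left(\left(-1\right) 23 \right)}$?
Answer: $\frac{4897}{17} \approx 288.06$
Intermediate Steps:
$B{\left(I \right)} = -9 + \frac{1}{6 + I}$
$279 - B{\left(\left(-1\right) 23 \right)} = 279 - \frac{-53 - 9 \left(\left(-1\right) 23\right)}{6 - 23} = 279 - \frac{-53 - -207}{6 - 23} = 279 - \frac{-53 + 207}{-17} = 279 - \left(- \frac{1}{17}\right) 154 = 279 - - \frac{154}{17} = 279 + \frac{154}{17} = \frac{4897}{17}$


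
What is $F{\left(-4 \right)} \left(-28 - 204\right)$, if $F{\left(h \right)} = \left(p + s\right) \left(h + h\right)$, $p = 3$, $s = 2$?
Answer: $9280$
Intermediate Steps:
$F{\left(h \right)} = 10 h$ ($F{\left(h \right)} = \left(3 + 2\right) \left(h + h\right) = 5 \cdot 2 h = 10 h$)
$F{\left(-4 \right)} \left(-28 - 204\right) = 10 \left(-4\right) \left(-28 - 204\right) = - 40 \left(-28 - 204\right) = \left(-40\right) \left(-232\right) = 9280$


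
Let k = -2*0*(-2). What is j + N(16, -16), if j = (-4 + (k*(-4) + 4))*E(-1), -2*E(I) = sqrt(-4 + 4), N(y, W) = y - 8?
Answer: 8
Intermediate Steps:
N(y, W) = -8 + y
E(I) = 0 (E(I) = -sqrt(-4 + 4)/2 = -sqrt(0)/2 = -1/2*0 = 0)
k = 0 (k = 0*(-2) = 0)
j = 0 (j = (-4 + (0*(-4) + 4))*0 = (-4 + (0 + 4))*0 = (-4 + 4)*0 = 0*0 = 0)
j + N(16, -16) = 0 + (-8 + 16) = 0 + 8 = 8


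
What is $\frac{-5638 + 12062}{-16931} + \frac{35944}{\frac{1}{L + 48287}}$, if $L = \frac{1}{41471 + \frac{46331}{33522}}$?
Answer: $\frac{40853394009215328276000}{23538105914683} \approx 1.7356 \cdot 10^{9}$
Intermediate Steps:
$L = \frac{33522}{1390237193}$ ($L = \frac{1}{41471 + 46331 \cdot \frac{1}{33522}} = \frac{1}{41471 + \frac{46331}{33522}} = \frac{1}{\frac{1390237193}{33522}} = \frac{33522}{1390237193} \approx 2.4112 \cdot 10^{-5}$)
$\frac{-5638 + 12062}{-16931} + \frac{35944}{\frac{1}{L + 48287}} = \frac{-5638 + 12062}{-16931} + \frac{35944}{\frac{1}{\frac{33522}{1390237193} + 48287}} = 6424 \left(- \frac{1}{16931}\right) + \frac{35944}{\frac{1}{\frac{67130383371913}{1390237193}}} = - \frac{6424}{16931} + \frac{35944}{\frac{1390237193}{67130383371913}} = - \frac{6424}{16931} + 35944 \cdot \frac{67130383371913}{1390237193} = - \frac{6424}{16931} + \frac{2412934499920040872}{1390237193} = \frac{40853394009215328276000}{23538105914683}$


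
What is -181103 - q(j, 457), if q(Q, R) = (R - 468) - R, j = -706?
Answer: -180635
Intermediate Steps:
q(Q, R) = -468 (q(Q, R) = (-468 + R) - R = -468)
-181103 - q(j, 457) = -181103 - 1*(-468) = -181103 + 468 = -180635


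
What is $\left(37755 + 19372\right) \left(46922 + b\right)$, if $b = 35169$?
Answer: $4689612557$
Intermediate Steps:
$\left(37755 + 19372\right) \left(46922 + b\right) = \left(37755 + 19372\right) \left(46922 + 35169\right) = 57127 \cdot 82091 = 4689612557$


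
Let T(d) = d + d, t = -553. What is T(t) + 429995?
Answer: 428889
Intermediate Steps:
T(d) = 2*d
T(t) + 429995 = 2*(-553) + 429995 = -1106 + 429995 = 428889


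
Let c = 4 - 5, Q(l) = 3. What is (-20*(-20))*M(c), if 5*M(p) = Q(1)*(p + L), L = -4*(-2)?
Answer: 1680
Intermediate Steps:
L = 8
c = -1
M(p) = 24/5 + 3*p/5 (M(p) = (3*(p + 8))/5 = (3*(8 + p))/5 = (24 + 3*p)/5 = 24/5 + 3*p/5)
(-20*(-20))*M(c) = (-20*(-20))*(24/5 + (⅗)*(-1)) = 400*(24/5 - ⅗) = 400*(21/5) = 1680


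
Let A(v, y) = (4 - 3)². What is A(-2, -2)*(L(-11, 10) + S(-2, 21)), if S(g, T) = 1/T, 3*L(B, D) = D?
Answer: 71/21 ≈ 3.3810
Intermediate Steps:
L(B, D) = D/3
A(v, y) = 1 (A(v, y) = 1² = 1)
A(-2, -2)*(L(-11, 10) + S(-2, 21)) = 1*((⅓)*10 + 1/21) = 1*(10/3 + 1/21) = 1*(71/21) = 71/21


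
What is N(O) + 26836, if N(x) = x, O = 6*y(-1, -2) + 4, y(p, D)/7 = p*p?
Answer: 26882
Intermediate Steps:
y(p, D) = 7*p² (y(p, D) = 7*(p*p) = 7*p²)
O = 46 (O = 6*(7*(-1)²) + 4 = 6*(7*1) + 4 = 6*7 + 4 = 42 + 4 = 46)
N(O) + 26836 = 46 + 26836 = 26882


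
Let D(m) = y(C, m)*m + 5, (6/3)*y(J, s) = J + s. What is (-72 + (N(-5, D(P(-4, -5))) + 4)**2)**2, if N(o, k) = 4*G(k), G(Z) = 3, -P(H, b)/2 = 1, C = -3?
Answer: 33856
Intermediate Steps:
P(H, b) = -2 (P(H, b) = -2*1 = -2)
y(J, s) = J/2 + s/2 (y(J, s) = (J + s)/2 = J/2 + s/2)
D(m) = 5 + m*(-3/2 + m/2) (D(m) = ((1/2)*(-3) + m/2)*m + 5 = (-3/2 + m/2)*m + 5 = m*(-3/2 + m/2) + 5 = 5 + m*(-3/2 + m/2))
N(o, k) = 12 (N(o, k) = 4*3 = 12)
(-72 + (N(-5, D(P(-4, -5))) + 4)**2)**2 = (-72 + (12 + 4)**2)**2 = (-72 + 16**2)**2 = (-72 + 256)**2 = 184**2 = 33856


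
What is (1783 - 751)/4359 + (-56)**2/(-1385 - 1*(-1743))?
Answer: 2339880/260087 ≈ 8.9965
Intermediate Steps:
(1783 - 751)/4359 + (-56)**2/(-1385 - 1*(-1743)) = 1032*(1/4359) + 3136/(-1385 + 1743) = 344/1453 + 3136/358 = 344/1453 + 3136*(1/358) = 344/1453 + 1568/179 = 2339880/260087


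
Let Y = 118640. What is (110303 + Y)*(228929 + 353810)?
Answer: 133414014877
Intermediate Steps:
(110303 + Y)*(228929 + 353810) = (110303 + 118640)*(228929 + 353810) = 228943*582739 = 133414014877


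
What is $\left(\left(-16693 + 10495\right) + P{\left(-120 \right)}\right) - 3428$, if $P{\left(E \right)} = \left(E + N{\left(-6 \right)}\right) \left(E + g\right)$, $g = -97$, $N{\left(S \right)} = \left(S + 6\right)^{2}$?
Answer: $16414$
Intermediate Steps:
$N{\left(S \right)} = \left(6 + S\right)^{2}$
$P{\left(E \right)} = E \left(-97 + E\right)$ ($P{\left(E \right)} = \left(E + \left(6 - 6\right)^{2}\right) \left(E - 97\right) = \left(E + 0^{2}\right) \left(-97 + E\right) = \left(E + 0\right) \left(-97 + E\right) = E \left(-97 + E\right)$)
$\left(\left(-16693 + 10495\right) + P{\left(-120 \right)}\right) - 3428 = \left(\left(-16693 + 10495\right) - 120 \left(-97 - 120\right)\right) - 3428 = \left(-6198 - -26040\right) - 3428 = \left(-6198 + 26040\right) - 3428 = 19842 - 3428 = 16414$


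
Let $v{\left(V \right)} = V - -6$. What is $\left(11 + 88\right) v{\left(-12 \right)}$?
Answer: $-594$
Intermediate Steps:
$v{\left(V \right)} = 6 + V$ ($v{\left(V \right)} = V + 6 = 6 + V$)
$\left(11 + 88\right) v{\left(-12 \right)} = \left(11 + 88\right) \left(6 - 12\right) = 99 \left(-6\right) = -594$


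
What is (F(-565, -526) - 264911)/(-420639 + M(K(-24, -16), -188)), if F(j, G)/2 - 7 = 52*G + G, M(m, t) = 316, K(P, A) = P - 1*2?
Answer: 320653/420323 ≈ 0.76287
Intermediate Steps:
K(P, A) = -2 + P (K(P, A) = P - 2 = -2 + P)
F(j, G) = 14 + 106*G (F(j, G) = 14 + 2*(52*G + G) = 14 + 2*(53*G) = 14 + 106*G)
(F(-565, -526) - 264911)/(-420639 + M(K(-24, -16), -188)) = ((14 + 106*(-526)) - 264911)/(-420639 + 316) = ((14 - 55756) - 264911)/(-420323) = (-55742 - 264911)*(-1/420323) = -320653*(-1/420323) = 320653/420323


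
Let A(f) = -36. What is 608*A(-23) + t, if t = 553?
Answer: -21335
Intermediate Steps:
608*A(-23) + t = 608*(-36) + 553 = -21888 + 553 = -21335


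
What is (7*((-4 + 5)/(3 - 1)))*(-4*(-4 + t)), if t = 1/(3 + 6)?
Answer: 490/9 ≈ 54.444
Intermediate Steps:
t = 1/9 ≈ 0.11111
(7*((-4 + 5)/(3 - 1)))*(-4*(-4 + t)) = (7*((-4 + 5)/(3 - 1)))*(-4*(-4 + 1/9)) = (7*(1/2))*(-4*(-35/9)) = (7*(1*(1/2)))*(140/9) = (7*(1/2))*(140/9) = (7/2)*(140/9) = 490/9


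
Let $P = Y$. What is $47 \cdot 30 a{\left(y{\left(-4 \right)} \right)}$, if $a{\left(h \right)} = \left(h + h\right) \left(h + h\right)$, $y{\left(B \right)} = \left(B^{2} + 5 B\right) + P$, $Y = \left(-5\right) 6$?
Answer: $6519840$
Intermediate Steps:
$Y = -30$
$P = -30$
$y{\left(B \right)} = -30 + B^{2} + 5 B$ ($y{\left(B \right)} = \left(B^{2} + 5 B\right) - 30 = -30 + B^{2} + 5 B$)
$a{\left(h \right)} = 4 h^{2}$ ($a{\left(h \right)} = 2 h 2 h = 4 h^{2}$)
$47 \cdot 30 a{\left(y{\left(-4 \right)} \right)} = 47 \cdot 30 \cdot 4 \left(-30 + \left(-4\right)^{2} + 5 \left(-4\right)\right)^{2} = 1410 \cdot 4 \left(-30 + 16 - 20\right)^{2} = 1410 \cdot 4 \left(-34\right)^{2} = 1410 \cdot 4 \cdot 1156 = 1410 \cdot 4624 = 6519840$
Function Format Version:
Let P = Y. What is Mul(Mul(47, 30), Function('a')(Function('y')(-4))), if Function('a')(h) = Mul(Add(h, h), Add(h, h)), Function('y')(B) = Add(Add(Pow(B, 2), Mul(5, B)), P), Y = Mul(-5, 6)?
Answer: 6519840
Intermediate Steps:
Y = -30
P = -30
Function('y')(B) = Add(-30, Pow(B, 2), Mul(5, B)) (Function('y')(B) = Add(Add(Pow(B, 2), Mul(5, B)), -30) = Add(-30, Pow(B, 2), Mul(5, B)))
Function('a')(h) = Mul(4, Pow(h, 2)) (Function('a')(h) = Mul(Mul(2, h), Mul(2, h)) = Mul(4, Pow(h, 2)))
Mul(Mul(47, 30), Function('a')(Function('y')(-4))) = Mul(Mul(47, 30), Mul(4, Pow(Add(-30, Pow(-4, 2), Mul(5, -4)), 2))) = Mul(1410, Mul(4, Pow(Add(-30, 16, -20), 2))) = Mul(1410, Mul(4, Pow(-34, 2))) = Mul(1410, Mul(4, 1156)) = Mul(1410, 4624) = 6519840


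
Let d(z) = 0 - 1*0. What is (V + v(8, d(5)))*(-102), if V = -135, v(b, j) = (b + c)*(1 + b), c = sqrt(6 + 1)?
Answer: 6426 - 918*sqrt(7) ≈ 3997.2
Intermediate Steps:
d(z) = 0 (d(z) = 0 + 0 = 0)
c = sqrt(7) ≈ 2.6458
v(b, j) = (1 + b)*(b + sqrt(7)) (v(b, j) = (b + sqrt(7))*(1 + b) = (1 + b)*(b + sqrt(7)))
(V + v(8, d(5)))*(-102) = (-135 + (8 + sqrt(7) + 8**2 + 8*sqrt(7)))*(-102) = (-135 + (8 + sqrt(7) + 64 + 8*sqrt(7)))*(-102) = (-135 + (72 + 9*sqrt(7)))*(-102) = (-63 + 9*sqrt(7))*(-102) = 6426 - 918*sqrt(7)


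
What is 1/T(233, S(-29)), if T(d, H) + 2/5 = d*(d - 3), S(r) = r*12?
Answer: 5/267948 ≈ 1.8660e-5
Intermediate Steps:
S(r) = 12*r
T(d, H) = -⅖ + d*(-3 + d) (T(d, H) = -⅖ + d*(d - 3) = -⅖ + d*(-3 + d))
1/T(233, S(-29)) = 1/(-⅖ + 233² - 3*233) = 1/(-⅖ + 54289 - 699) = 1/(267948/5) = 5/267948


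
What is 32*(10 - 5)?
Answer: 160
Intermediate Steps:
32*(10 - 5) = 32*5 = 160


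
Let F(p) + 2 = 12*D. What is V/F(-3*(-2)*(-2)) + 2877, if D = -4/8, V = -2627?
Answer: 25643/8 ≈ 3205.4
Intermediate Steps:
D = -1/2 (D = -4*1/8 = -1/2 ≈ -0.50000)
F(p) = -8 (F(p) = -2 + 12*(-1/2) = -2 - 6 = -8)
V/F(-3*(-2)*(-2)) + 2877 = -2627/(-8) + 2877 = -2627*(-1/8) + 2877 = 2627/8 + 2877 = 25643/8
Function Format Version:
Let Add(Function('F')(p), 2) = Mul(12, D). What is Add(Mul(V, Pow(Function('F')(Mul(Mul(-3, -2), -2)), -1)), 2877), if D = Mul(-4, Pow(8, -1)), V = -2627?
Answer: Rational(25643, 8) ≈ 3205.4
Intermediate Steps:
D = Rational(-1, 2) (D = Mul(-4, Rational(1, 8)) = Rational(-1, 2) ≈ -0.50000)
Function('F')(p) = -8 (Function('F')(p) = Add(-2, Mul(12, Rational(-1, 2))) = Add(-2, -6) = -8)
Add(Mul(V, Pow(Function('F')(Mul(Mul(-3, -2), -2)), -1)), 2877) = Add(Mul(-2627, Pow(-8, -1)), 2877) = Add(Mul(-2627, Rational(-1, 8)), 2877) = Add(Rational(2627, 8), 2877) = Rational(25643, 8)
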